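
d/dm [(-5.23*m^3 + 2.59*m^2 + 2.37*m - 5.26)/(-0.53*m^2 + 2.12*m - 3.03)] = (2.7719*m^4 - 22.1752*m^3 + 54.2876*m^2 - 21.271*m + 3.9701)/(0.2809*m^4 - 2.2472*m^3 + 7.7062*m^2 - 12.8472*m + 9.1809)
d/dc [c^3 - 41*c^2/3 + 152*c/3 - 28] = 3*c^2 - 82*c/3 + 152/3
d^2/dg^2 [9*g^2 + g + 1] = 18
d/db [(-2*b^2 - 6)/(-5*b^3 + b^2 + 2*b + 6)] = 2*(-5*b^4 - 47*b^2 - 6*b + 6)/(25*b^6 - 10*b^5 - 19*b^4 - 56*b^3 + 16*b^2 + 24*b + 36)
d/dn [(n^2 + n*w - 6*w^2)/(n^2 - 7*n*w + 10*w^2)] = -8*w/(n^2 - 10*n*w + 25*w^2)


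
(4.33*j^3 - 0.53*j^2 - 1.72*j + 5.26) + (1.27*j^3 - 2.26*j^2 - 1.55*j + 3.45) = 5.6*j^3 - 2.79*j^2 - 3.27*j + 8.71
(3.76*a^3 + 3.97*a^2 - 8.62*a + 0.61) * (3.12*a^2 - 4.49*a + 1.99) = 11.7312*a^5 - 4.496*a^4 - 37.2373*a^3 + 48.5073*a^2 - 19.8927*a + 1.2139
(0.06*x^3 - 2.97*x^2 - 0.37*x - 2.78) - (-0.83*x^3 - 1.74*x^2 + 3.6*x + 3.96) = 0.89*x^3 - 1.23*x^2 - 3.97*x - 6.74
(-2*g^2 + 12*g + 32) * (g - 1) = -2*g^3 + 14*g^2 + 20*g - 32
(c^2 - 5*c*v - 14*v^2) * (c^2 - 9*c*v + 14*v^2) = c^4 - 14*c^3*v + 45*c^2*v^2 + 56*c*v^3 - 196*v^4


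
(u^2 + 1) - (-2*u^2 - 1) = 3*u^2 + 2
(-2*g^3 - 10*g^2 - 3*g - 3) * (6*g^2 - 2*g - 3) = -12*g^5 - 56*g^4 + 8*g^3 + 18*g^2 + 15*g + 9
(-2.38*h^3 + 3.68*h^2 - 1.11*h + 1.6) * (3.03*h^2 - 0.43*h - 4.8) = -7.2114*h^5 + 12.1738*h^4 + 6.4783*h^3 - 12.3387*h^2 + 4.64*h - 7.68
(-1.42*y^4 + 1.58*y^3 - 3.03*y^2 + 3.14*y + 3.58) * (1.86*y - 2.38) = -2.6412*y^5 + 6.3184*y^4 - 9.3962*y^3 + 13.0518*y^2 - 0.8144*y - 8.5204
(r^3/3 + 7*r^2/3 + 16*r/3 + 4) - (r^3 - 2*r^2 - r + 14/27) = -2*r^3/3 + 13*r^2/3 + 19*r/3 + 94/27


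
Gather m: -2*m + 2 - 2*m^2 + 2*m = 2 - 2*m^2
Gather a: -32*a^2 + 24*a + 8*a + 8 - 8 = -32*a^2 + 32*a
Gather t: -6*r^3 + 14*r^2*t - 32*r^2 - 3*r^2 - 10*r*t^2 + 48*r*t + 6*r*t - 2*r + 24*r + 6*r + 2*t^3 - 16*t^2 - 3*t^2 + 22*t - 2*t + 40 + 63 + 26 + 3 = -6*r^3 - 35*r^2 + 28*r + 2*t^3 + t^2*(-10*r - 19) + t*(14*r^2 + 54*r + 20) + 132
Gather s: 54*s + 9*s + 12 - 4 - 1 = 63*s + 7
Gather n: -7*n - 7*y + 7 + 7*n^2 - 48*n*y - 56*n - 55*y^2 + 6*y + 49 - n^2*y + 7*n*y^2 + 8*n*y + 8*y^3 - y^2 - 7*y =n^2*(7 - y) + n*(7*y^2 - 40*y - 63) + 8*y^3 - 56*y^2 - 8*y + 56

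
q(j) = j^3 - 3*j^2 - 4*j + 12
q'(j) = 3*j^2 - 6*j - 4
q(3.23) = 1.48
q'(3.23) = 7.92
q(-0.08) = 12.30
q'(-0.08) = -3.50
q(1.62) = 1.90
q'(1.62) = -5.85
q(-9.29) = -1011.52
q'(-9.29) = 310.65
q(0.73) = 7.87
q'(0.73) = -6.78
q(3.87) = 9.55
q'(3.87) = 17.71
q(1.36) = 3.53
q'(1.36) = -6.61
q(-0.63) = 13.08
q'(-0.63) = 0.97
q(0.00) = 12.00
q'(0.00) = -4.00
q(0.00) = 12.00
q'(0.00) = -4.00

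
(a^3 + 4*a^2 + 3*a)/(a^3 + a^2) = (a + 3)/a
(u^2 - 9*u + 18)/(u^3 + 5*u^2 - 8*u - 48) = (u - 6)/(u^2 + 8*u + 16)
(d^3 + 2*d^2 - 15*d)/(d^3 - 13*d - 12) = d*(-d^2 - 2*d + 15)/(-d^3 + 13*d + 12)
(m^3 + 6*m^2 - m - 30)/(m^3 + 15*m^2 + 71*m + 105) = (m - 2)/(m + 7)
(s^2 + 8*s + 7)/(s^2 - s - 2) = (s + 7)/(s - 2)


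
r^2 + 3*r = r*(r + 3)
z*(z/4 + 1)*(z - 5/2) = z^3/4 + 3*z^2/8 - 5*z/2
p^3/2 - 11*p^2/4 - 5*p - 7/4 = (p/2 + 1/2)*(p - 7)*(p + 1/2)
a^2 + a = a*(a + 1)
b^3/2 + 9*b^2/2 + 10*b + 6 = (b/2 + 1)*(b + 1)*(b + 6)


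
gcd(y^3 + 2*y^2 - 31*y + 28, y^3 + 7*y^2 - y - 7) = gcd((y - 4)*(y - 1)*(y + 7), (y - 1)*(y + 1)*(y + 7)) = y^2 + 6*y - 7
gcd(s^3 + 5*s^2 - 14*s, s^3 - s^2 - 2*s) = s^2 - 2*s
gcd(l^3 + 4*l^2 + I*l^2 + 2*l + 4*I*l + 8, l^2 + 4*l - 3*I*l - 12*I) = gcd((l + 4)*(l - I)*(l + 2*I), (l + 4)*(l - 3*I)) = l + 4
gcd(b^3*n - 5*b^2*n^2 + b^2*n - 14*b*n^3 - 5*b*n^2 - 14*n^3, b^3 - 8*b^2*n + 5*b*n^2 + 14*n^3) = b - 7*n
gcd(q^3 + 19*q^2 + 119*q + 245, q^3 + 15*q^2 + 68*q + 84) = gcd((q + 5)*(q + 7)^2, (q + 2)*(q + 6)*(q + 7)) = q + 7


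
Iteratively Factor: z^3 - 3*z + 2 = (z - 1)*(z^2 + z - 2) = (z - 1)^2*(z + 2)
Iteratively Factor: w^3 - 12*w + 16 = (w + 4)*(w^2 - 4*w + 4) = (w - 2)*(w + 4)*(w - 2)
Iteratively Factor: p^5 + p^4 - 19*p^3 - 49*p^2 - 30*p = (p + 3)*(p^4 - 2*p^3 - 13*p^2 - 10*p) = p*(p + 3)*(p^3 - 2*p^2 - 13*p - 10) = p*(p - 5)*(p + 3)*(p^2 + 3*p + 2) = p*(p - 5)*(p + 2)*(p + 3)*(p + 1)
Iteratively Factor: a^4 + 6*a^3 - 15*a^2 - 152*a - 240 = (a + 3)*(a^3 + 3*a^2 - 24*a - 80) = (a - 5)*(a + 3)*(a^2 + 8*a + 16) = (a - 5)*(a + 3)*(a + 4)*(a + 4)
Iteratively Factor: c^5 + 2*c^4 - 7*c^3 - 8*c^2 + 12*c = (c - 1)*(c^4 + 3*c^3 - 4*c^2 - 12*c) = (c - 1)*(c + 3)*(c^3 - 4*c) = (c - 2)*(c - 1)*(c + 3)*(c^2 + 2*c) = (c - 2)*(c - 1)*(c + 2)*(c + 3)*(c)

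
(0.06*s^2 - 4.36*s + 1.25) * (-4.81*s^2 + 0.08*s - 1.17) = -0.2886*s^4 + 20.9764*s^3 - 6.4315*s^2 + 5.2012*s - 1.4625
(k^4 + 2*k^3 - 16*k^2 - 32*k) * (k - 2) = k^5 - 20*k^3 + 64*k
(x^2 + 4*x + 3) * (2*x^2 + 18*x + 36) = 2*x^4 + 26*x^3 + 114*x^2 + 198*x + 108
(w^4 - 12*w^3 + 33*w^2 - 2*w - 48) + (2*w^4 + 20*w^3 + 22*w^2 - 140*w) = 3*w^4 + 8*w^3 + 55*w^2 - 142*w - 48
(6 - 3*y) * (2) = 12 - 6*y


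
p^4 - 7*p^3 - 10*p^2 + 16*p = p*(p - 8)*(p - 1)*(p + 2)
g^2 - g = g*(g - 1)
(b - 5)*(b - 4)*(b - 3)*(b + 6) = b^4 - 6*b^3 - 25*b^2 + 222*b - 360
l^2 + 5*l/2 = l*(l + 5/2)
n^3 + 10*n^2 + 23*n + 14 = (n + 1)*(n + 2)*(n + 7)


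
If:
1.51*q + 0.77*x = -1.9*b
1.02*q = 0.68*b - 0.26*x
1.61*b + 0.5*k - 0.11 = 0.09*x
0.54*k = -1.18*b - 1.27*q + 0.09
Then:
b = -0.01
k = 0.29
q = -0.04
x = 0.11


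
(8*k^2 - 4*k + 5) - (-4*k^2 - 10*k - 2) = 12*k^2 + 6*k + 7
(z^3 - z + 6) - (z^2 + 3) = z^3 - z^2 - z + 3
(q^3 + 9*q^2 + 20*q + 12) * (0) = 0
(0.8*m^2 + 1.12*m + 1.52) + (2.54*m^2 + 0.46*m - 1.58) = 3.34*m^2 + 1.58*m - 0.0600000000000001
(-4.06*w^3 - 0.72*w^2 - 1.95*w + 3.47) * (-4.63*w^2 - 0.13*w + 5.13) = 18.7978*w^5 + 3.8614*w^4 - 11.7057*w^3 - 19.5062*w^2 - 10.4546*w + 17.8011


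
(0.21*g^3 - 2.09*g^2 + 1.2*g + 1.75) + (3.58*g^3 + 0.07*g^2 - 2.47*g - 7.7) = 3.79*g^3 - 2.02*g^2 - 1.27*g - 5.95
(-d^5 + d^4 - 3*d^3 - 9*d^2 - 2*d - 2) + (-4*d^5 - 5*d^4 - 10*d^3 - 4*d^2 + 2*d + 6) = -5*d^5 - 4*d^4 - 13*d^3 - 13*d^2 + 4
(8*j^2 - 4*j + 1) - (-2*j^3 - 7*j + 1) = 2*j^3 + 8*j^2 + 3*j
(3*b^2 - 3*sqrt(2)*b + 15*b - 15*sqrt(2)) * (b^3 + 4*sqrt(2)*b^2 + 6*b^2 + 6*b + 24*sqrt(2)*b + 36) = 3*b^5 + 9*sqrt(2)*b^4 + 33*b^4 + 84*b^3 + 99*sqrt(2)*b^3 - 66*b^2 + 252*sqrt(2)*b^2 - 198*sqrt(2)*b - 180*b - 540*sqrt(2)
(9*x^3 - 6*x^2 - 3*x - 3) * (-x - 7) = -9*x^4 - 57*x^3 + 45*x^2 + 24*x + 21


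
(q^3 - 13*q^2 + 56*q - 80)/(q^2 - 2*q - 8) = (q^2 - 9*q + 20)/(q + 2)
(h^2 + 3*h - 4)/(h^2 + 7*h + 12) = (h - 1)/(h + 3)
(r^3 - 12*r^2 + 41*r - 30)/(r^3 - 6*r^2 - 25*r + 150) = (r - 1)/(r + 5)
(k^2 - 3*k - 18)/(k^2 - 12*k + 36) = (k + 3)/(k - 6)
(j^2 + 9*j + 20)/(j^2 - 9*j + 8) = (j^2 + 9*j + 20)/(j^2 - 9*j + 8)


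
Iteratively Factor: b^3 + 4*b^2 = (b)*(b^2 + 4*b) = b*(b + 4)*(b)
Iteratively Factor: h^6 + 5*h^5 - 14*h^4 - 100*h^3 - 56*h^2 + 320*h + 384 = (h + 2)*(h^5 + 3*h^4 - 20*h^3 - 60*h^2 + 64*h + 192) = (h + 2)*(h + 3)*(h^4 - 20*h^2 + 64) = (h - 4)*(h + 2)*(h + 3)*(h^3 + 4*h^2 - 4*h - 16) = (h - 4)*(h + 2)*(h + 3)*(h + 4)*(h^2 - 4) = (h - 4)*(h - 2)*(h + 2)*(h + 3)*(h + 4)*(h + 2)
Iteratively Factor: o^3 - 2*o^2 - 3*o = (o - 3)*(o^2 + o) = o*(o - 3)*(o + 1)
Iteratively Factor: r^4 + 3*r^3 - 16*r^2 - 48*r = (r - 4)*(r^3 + 7*r^2 + 12*r) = (r - 4)*(r + 4)*(r^2 + 3*r) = (r - 4)*(r + 3)*(r + 4)*(r)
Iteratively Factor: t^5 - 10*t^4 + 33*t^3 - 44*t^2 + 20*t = (t - 5)*(t^4 - 5*t^3 + 8*t^2 - 4*t) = (t - 5)*(t - 2)*(t^3 - 3*t^2 + 2*t) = t*(t - 5)*(t - 2)*(t^2 - 3*t + 2) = t*(t - 5)*(t - 2)*(t - 1)*(t - 2)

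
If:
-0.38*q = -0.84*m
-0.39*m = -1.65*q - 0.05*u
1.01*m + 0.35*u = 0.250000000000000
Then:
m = -0.01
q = -0.03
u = 0.75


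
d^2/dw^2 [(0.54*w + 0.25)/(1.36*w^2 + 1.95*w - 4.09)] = ((0.54*w + 0.25)*(2.72*w + 1.95)*(5.44*w + 3.9) - (4.4064*w + 2.786)*(1.36*w^2 + 1.95*w - 4.09))/(1.36*w^2 + 1.95*w - 4.09)^3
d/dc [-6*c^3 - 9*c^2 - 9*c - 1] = -18*c^2 - 18*c - 9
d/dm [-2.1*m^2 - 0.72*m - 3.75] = -4.2*m - 0.72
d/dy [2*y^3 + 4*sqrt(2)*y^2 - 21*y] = 6*y^2 + 8*sqrt(2)*y - 21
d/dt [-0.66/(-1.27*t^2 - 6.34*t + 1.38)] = (-1.6764*t - 4.1844)/(1.27*t^2 + 6.34*t - 1.38)^2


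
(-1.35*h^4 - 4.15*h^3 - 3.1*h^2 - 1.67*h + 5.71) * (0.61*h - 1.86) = -0.8235*h^5 - 0.0205000000000002*h^4 + 5.828*h^3 + 4.7473*h^2 + 6.5893*h - 10.6206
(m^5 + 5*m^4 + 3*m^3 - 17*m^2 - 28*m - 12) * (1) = m^5 + 5*m^4 + 3*m^3 - 17*m^2 - 28*m - 12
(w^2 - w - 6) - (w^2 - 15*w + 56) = 14*w - 62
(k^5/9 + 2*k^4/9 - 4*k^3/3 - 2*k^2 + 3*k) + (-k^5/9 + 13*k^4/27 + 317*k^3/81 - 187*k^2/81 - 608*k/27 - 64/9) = 19*k^4/27 + 209*k^3/81 - 349*k^2/81 - 527*k/27 - 64/9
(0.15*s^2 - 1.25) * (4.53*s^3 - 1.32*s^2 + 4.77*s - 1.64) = 0.6795*s^5 - 0.198*s^4 - 4.947*s^3 + 1.404*s^2 - 5.9625*s + 2.05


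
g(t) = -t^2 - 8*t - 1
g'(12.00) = -32.00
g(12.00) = -241.00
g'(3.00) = -14.00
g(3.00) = -34.00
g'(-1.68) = -4.64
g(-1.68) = 9.62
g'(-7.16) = 6.32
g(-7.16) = 5.01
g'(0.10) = -8.20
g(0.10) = -1.81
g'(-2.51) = -2.98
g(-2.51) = 12.78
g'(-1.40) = -5.20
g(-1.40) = 8.24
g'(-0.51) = -6.98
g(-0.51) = 2.82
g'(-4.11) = 0.22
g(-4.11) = 14.99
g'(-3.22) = -1.56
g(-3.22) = 14.39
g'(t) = -2*t - 8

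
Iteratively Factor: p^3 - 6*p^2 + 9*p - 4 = (p - 1)*(p^2 - 5*p + 4) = (p - 1)^2*(p - 4)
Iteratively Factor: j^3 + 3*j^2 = (j)*(j^2 + 3*j) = j^2*(j + 3)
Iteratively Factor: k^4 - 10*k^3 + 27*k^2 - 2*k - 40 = (k - 5)*(k^3 - 5*k^2 + 2*k + 8) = (k - 5)*(k + 1)*(k^2 - 6*k + 8) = (k - 5)*(k - 4)*(k + 1)*(k - 2)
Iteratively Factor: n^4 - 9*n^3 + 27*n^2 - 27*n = (n - 3)*(n^3 - 6*n^2 + 9*n) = n*(n - 3)*(n^2 - 6*n + 9) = n*(n - 3)^2*(n - 3)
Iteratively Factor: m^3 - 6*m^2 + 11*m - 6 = (m - 2)*(m^2 - 4*m + 3) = (m - 2)*(m - 1)*(m - 3)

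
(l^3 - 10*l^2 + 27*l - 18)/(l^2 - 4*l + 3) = l - 6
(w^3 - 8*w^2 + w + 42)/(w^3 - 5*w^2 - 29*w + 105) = (w + 2)/(w + 5)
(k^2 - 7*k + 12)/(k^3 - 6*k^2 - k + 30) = (k - 4)/(k^2 - 3*k - 10)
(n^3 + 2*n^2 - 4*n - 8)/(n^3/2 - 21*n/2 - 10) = 2*(-n^3 - 2*n^2 + 4*n + 8)/(-n^3 + 21*n + 20)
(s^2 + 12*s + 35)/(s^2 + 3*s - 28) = (s + 5)/(s - 4)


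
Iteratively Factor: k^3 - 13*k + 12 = (k - 1)*(k^2 + k - 12) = (k - 1)*(k + 4)*(k - 3)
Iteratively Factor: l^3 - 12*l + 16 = (l - 2)*(l^2 + 2*l - 8) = (l - 2)*(l + 4)*(l - 2)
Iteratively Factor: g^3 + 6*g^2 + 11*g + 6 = (g + 1)*(g^2 + 5*g + 6) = (g + 1)*(g + 2)*(g + 3)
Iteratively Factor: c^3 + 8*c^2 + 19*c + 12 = (c + 4)*(c^2 + 4*c + 3) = (c + 3)*(c + 4)*(c + 1)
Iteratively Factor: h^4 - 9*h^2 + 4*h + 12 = (h + 3)*(h^3 - 3*h^2 + 4) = (h - 2)*(h + 3)*(h^2 - h - 2) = (h - 2)^2*(h + 3)*(h + 1)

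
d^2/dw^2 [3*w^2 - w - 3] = 6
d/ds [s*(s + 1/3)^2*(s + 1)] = 4*s^3 + 5*s^2 + 14*s/9 + 1/9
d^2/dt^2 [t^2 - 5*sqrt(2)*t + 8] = 2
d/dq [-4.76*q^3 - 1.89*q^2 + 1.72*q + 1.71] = -14.28*q^2 - 3.78*q + 1.72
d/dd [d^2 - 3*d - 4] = 2*d - 3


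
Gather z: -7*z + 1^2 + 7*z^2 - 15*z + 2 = 7*z^2 - 22*z + 3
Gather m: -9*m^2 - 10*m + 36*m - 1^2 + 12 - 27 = -9*m^2 + 26*m - 16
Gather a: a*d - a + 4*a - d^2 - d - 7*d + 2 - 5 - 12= a*(d + 3) - d^2 - 8*d - 15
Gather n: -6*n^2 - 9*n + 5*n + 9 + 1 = -6*n^2 - 4*n + 10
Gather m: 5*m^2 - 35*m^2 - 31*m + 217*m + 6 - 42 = -30*m^2 + 186*m - 36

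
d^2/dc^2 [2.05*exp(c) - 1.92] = 2.05*exp(c)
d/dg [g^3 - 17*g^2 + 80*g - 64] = 3*g^2 - 34*g + 80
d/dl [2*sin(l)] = 2*cos(l)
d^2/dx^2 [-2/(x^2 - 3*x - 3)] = 4*(-x^2 + 3*x + (2*x - 3)^2 + 3)/(-x^2 + 3*x + 3)^3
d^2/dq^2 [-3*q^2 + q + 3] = -6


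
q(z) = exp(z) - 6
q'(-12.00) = 0.00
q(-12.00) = -6.00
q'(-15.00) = 0.00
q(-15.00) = -6.00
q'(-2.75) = 0.06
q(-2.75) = -5.94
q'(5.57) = 262.43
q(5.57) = 256.43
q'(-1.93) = 0.15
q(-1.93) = -5.85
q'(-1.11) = 0.33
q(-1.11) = -5.67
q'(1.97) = 7.17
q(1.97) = 1.17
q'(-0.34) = 0.71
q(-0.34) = -5.29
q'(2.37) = 10.70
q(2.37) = 4.70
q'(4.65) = 104.58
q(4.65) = 98.58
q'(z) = exp(z)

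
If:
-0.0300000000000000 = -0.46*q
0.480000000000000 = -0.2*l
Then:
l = -2.40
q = 0.07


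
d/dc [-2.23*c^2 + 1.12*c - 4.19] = 1.12 - 4.46*c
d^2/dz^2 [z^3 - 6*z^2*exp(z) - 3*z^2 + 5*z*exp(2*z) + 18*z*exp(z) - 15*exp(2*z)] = -6*z^2*exp(z) + 20*z*exp(2*z) - 6*z*exp(z) + 6*z - 40*exp(2*z) + 24*exp(z) - 6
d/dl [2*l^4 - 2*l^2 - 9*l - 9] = 8*l^3 - 4*l - 9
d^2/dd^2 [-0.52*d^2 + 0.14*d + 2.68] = -1.04000000000000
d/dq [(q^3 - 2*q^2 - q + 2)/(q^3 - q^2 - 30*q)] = (q^4 - 58*q^3 + 53*q^2 + 4*q + 60)/(q^2*(q^4 - 2*q^3 - 59*q^2 + 60*q + 900))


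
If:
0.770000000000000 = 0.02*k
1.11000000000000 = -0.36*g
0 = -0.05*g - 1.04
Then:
No Solution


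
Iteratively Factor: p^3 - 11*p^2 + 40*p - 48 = (p - 3)*(p^2 - 8*p + 16) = (p - 4)*(p - 3)*(p - 4)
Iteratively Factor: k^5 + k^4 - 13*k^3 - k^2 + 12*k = (k - 3)*(k^4 + 4*k^3 - k^2 - 4*k) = (k - 3)*(k + 1)*(k^3 + 3*k^2 - 4*k) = (k - 3)*(k + 1)*(k + 4)*(k^2 - k) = (k - 3)*(k - 1)*(k + 1)*(k + 4)*(k)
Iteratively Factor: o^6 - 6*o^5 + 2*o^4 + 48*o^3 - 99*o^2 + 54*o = (o)*(o^5 - 6*o^4 + 2*o^3 + 48*o^2 - 99*o + 54) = o*(o - 2)*(o^4 - 4*o^3 - 6*o^2 + 36*o - 27) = o*(o - 3)*(o - 2)*(o^3 - o^2 - 9*o + 9) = o*(o - 3)^2*(o - 2)*(o^2 + 2*o - 3) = o*(o - 3)^2*(o - 2)*(o - 1)*(o + 3)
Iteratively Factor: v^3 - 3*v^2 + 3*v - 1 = (v - 1)*(v^2 - 2*v + 1) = (v - 1)^2*(v - 1)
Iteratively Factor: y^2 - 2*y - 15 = (y - 5)*(y + 3)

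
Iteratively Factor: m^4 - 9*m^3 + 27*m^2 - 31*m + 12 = (m - 1)*(m^3 - 8*m^2 + 19*m - 12) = (m - 3)*(m - 1)*(m^2 - 5*m + 4) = (m - 4)*(m - 3)*(m - 1)*(m - 1)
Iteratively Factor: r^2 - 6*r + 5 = (r - 1)*(r - 5)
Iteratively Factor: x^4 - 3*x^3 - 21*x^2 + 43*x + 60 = (x + 4)*(x^3 - 7*x^2 + 7*x + 15) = (x - 5)*(x + 4)*(x^2 - 2*x - 3) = (x - 5)*(x - 3)*(x + 4)*(x + 1)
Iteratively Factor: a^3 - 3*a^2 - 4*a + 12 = (a - 3)*(a^2 - 4) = (a - 3)*(a - 2)*(a + 2)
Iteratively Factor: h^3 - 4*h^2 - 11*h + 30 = (h + 3)*(h^2 - 7*h + 10) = (h - 5)*(h + 3)*(h - 2)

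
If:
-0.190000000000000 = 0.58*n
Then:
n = -0.33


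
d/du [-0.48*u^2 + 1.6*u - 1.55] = 1.6 - 0.96*u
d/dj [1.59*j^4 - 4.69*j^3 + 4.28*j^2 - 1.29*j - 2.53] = 6.36*j^3 - 14.07*j^2 + 8.56*j - 1.29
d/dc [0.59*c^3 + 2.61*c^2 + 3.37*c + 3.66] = 1.77*c^2 + 5.22*c + 3.37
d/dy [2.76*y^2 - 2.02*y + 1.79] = 5.52*y - 2.02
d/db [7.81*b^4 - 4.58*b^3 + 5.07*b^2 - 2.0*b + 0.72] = 31.24*b^3 - 13.74*b^2 + 10.14*b - 2.0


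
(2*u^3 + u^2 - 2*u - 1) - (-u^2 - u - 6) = 2*u^3 + 2*u^2 - u + 5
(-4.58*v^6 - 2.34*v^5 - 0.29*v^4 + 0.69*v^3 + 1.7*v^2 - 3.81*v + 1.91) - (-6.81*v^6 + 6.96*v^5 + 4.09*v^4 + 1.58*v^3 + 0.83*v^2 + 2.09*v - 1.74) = 2.23*v^6 - 9.3*v^5 - 4.38*v^4 - 0.89*v^3 + 0.87*v^2 - 5.9*v + 3.65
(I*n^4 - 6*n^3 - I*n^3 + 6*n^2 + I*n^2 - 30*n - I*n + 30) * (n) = I*n^5 - 6*n^4 - I*n^4 + 6*n^3 + I*n^3 - 30*n^2 - I*n^2 + 30*n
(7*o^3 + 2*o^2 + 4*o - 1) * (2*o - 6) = 14*o^4 - 38*o^3 - 4*o^2 - 26*o + 6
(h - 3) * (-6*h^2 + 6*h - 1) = -6*h^3 + 24*h^2 - 19*h + 3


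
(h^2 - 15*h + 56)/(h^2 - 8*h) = (h - 7)/h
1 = 1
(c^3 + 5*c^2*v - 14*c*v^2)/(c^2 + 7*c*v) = c - 2*v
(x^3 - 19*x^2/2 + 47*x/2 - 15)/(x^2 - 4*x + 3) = (x^2 - 17*x/2 + 15)/(x - 3)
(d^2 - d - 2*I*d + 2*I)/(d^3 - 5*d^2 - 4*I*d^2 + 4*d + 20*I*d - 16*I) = (d - 2*I)/(d^2 - 4*d*(1 + I) + 16*I)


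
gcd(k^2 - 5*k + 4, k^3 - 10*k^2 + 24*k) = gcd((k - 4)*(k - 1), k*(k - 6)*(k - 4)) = k - 4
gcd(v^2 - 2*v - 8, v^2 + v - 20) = v - 4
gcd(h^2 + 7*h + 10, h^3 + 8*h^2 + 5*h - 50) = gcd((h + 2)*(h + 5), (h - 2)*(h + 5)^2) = h + 5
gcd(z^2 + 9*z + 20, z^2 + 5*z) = z + 5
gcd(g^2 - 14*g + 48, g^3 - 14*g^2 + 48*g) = g^2 - 14*g + 48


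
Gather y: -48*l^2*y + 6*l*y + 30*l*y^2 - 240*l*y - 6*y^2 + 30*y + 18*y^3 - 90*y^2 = 18*y^3 + y^2*(30*l - 96) + y*(-48*l^2 - 234*l + 30)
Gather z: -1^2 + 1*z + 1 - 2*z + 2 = 2 - z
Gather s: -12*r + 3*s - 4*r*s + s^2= -12*r + s^2 + s*(3 - 4*r)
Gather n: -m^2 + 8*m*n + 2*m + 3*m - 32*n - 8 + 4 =-m^2 + 5*m + n*(8*m - 32) - 4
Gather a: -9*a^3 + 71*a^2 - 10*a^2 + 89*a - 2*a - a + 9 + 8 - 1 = -9*a^3 + 61*a^2 + 86*a + 16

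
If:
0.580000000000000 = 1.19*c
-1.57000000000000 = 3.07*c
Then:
No Solution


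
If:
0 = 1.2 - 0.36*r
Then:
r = 3.33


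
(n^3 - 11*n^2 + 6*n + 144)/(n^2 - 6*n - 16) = (n^2 - 3*n - 18)/(n + 2)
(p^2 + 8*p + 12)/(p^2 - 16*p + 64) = (p^2 + 8*p + 12)/(p^2 - 16*p + 64)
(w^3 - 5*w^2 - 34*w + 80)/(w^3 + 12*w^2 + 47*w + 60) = (w^2 - 10*w + 16)/(w^2 + 7*w + 12)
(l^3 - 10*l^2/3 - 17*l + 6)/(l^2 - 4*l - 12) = (l^2 + 8*l/3 - 1)/(l + 2)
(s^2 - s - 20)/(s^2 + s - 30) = (s + 4)/(s + 6)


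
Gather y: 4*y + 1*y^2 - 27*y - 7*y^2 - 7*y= -6*y^2 - 30*y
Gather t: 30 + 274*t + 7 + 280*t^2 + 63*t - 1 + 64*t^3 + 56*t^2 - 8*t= 64*t^3 + 336*t^2 + 329*t + 36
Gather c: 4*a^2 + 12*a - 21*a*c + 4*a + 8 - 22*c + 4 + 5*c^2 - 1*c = 4*a^2 + 16*a + 5*c^2 + c*(-21*a - 23) + 12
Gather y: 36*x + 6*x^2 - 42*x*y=6*x^2 - 42*x*y + 36*x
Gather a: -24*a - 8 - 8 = -24*a - 16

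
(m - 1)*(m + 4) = m^2 + 3*m - 4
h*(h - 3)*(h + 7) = h^3 + 4*h^2 - 21*h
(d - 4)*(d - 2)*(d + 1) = d^3 - 5*d^2 + 2*d + 8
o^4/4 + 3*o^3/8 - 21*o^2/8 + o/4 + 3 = (o/4 + 1)*(o - 2)*(o - 3/2)*(o + 1)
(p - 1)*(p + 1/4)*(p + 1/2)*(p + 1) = p^4 + 3*p^3/4 - 7*p^2/8 - 3*p/4 - 1/8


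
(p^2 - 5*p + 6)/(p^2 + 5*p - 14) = (p - 3)/(p + 7)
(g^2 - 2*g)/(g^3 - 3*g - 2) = g/(g^2 + 2*g + 1)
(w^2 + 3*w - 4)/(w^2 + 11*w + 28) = (w - 1)/(w + 7)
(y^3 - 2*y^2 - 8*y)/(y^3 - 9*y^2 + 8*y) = (y^2 - 2*y - 8)/(y^2 - 9*y + 8)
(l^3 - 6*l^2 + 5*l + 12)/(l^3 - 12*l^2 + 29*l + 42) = (l^2 - 7*l + 12)/(l^2 - 13*l + 42)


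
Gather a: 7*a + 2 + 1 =7*a + 3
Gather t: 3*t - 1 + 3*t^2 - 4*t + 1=3*t^2 - t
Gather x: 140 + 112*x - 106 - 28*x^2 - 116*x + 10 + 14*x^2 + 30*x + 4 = -14*x^2 + 26*x + 48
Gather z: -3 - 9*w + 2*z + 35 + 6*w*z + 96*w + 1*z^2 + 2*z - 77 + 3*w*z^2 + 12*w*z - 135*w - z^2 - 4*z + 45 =3*w*z^2 + 18*w*z - 48*w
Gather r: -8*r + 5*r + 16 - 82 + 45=-3*r - 21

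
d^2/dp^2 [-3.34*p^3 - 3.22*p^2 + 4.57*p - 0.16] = -20.04*p - 6.44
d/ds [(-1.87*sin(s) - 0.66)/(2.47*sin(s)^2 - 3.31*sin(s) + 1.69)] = (4.6189*sin(s)^2 + 3.2604*sin(s) - 5.3449)*cos(s)/(6.1009*sin(s)^4 - 16.3514*sin(s)^3 + 19.3047*sin(s)^2 - 11.1878*sin(s) + 2.8561)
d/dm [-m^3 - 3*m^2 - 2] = 3*m*(-m - 2)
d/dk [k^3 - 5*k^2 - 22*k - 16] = 3*k^2 - 10*k - 22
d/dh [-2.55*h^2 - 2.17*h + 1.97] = -5.1*h - 2.17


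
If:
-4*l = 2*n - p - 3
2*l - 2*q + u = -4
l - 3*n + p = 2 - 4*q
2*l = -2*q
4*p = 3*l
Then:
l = 52/21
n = -53/21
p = 13/7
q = -52/21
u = -292/21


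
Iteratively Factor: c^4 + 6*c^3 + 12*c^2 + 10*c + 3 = (c + 1)*(c^3 + 5*c^2 + 7*c + 3) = (c + 1)^2*(c^2 + 4*c + 3) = (c + 1)^3*(c + 3)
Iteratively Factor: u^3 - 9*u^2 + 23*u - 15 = (u - 3)*(u^2 - 6*u + 5) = (u - 5)*(u - 3)*(u - 1)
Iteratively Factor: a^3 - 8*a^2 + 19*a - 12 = (a - 1)*(a^2 - 7*a + 12) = (a - 3)*(a - 1)*(a - 4)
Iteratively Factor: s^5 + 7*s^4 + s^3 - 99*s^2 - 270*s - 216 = (s + 3)*(s^4 + 4*s^3 - 11*s^2 - 66*s - 72) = (s + 3)^2*(s^3 + s^2 - 14*s - 24) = (s + 2)*(s + 3)^2*(s^2 - s - 12) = (s + 2)*(s + 3)^3*(s - 4)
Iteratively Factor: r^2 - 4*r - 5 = (r + 1)*(r - 5)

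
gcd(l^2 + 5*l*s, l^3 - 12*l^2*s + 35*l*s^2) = l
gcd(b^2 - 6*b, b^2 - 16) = 1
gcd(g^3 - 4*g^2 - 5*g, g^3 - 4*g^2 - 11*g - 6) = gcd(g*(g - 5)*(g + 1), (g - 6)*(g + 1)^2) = g + 1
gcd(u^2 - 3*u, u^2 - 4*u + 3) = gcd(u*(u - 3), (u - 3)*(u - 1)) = u - 3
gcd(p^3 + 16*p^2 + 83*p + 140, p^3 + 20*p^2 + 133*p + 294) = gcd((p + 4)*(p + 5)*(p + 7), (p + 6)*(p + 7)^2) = p + 7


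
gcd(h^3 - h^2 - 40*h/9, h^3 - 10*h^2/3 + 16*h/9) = h^2 - 8*h/3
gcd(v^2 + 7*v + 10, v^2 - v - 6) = v + 2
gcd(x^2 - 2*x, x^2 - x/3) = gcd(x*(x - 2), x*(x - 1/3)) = x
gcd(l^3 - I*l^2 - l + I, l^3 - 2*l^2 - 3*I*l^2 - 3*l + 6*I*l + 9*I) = l + 1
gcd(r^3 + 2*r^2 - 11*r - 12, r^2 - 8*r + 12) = 1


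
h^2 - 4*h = h*(h - 4)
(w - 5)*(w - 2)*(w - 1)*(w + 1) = w^4 - 7*w^3 + 9*w^2 + 7*w - 10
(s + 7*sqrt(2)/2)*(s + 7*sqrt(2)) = s^2 + 21*sqrt(2)*s/2 + 49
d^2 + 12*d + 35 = (d + 5)*(d + 7)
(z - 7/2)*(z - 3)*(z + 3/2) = z^3 - 5*z^2 + 3*z/4 + 63/4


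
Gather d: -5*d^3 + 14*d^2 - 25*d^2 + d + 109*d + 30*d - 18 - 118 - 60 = -5*d^3 - 11*d^2 + 140*d - 196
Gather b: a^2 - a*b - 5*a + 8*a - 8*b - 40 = a^2 + 3*a + b*(-a - 8) - 40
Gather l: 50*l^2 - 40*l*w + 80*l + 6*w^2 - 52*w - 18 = 50*l^2 + l*(80 - 40*w) + 6*w^2 - 52*w - 18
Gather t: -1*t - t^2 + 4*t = -t^2 + 3*t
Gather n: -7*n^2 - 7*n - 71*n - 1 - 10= -7*n^2 - 78*n - 11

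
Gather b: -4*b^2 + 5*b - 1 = -4*b^2 + 5*b - 1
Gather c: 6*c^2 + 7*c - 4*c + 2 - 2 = 6*c^2 + 3*c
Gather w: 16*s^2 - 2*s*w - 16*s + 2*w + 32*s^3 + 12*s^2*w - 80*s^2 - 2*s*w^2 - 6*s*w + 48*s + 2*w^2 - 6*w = 32*s^3 - 64*s^2 + 32*s + w^2*(2 - 2*s) + w*(12*s^2 - 8*s - 4)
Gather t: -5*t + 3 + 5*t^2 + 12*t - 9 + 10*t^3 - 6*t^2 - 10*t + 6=10*t^3 - t^2 - 3*t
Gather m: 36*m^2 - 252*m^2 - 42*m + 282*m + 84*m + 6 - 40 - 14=-216*m^2 + 324*m - 48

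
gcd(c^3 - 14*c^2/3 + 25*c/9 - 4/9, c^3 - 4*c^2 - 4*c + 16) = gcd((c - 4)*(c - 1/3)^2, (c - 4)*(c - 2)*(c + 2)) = c - 4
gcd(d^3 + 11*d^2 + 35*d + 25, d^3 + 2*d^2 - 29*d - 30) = d + 1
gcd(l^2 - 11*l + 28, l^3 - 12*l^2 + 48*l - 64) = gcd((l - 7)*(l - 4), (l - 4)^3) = l - 4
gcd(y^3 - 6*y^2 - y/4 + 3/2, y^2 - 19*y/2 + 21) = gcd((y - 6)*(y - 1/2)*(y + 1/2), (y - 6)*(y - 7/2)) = y - 6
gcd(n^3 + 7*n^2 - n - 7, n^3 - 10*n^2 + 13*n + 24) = n + 1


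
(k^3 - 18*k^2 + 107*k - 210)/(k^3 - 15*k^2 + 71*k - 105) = (k - 6)/(k - 3)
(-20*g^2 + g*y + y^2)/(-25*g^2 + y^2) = (-4*g + y)/(-5*g + y)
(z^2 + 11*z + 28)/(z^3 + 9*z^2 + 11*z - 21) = (z + 4)/(z^2 + 2*z - 3)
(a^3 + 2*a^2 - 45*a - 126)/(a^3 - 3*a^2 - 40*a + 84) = (a + 3)/(a - 2)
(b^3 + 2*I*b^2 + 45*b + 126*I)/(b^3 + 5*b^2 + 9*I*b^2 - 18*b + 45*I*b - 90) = (b - 7*I)/(b + 5)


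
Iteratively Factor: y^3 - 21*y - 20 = (y + 4)*(y^2 - 4*y - 5) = (y - 5)*(y + 4)*(y + 1)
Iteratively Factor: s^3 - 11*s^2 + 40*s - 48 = (s - 4)*(s^2 - 7*s + 12) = (s - 4)^2*(s - 3)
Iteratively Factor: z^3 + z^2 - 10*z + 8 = (z - 2)*(z^2 + 3*z - 4) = (z - 2)*(z + 4)*(z - 1)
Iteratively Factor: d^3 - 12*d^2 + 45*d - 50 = (d - 5)*(d^2 - 7*d + 10) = (d - 5)*(d - 2)*(d - 5)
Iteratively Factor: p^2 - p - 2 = (p - 2)*(p + 1)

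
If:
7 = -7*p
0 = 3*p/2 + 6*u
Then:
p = -1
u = 1/4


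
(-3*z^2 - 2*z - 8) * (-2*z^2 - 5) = 6*z^4 + 4*z^3 + 31*z^2 + 10*z + 40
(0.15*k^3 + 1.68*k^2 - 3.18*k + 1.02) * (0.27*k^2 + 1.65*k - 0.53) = 0.0405*k^5 + 0.7011*k^4 + 1.8339*k^3 - 5.862*k^2 + 3.3684*k - 0.5406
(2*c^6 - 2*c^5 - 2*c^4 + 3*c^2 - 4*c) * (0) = 0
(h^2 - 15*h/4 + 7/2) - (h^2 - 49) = 105/2 - 15*h/4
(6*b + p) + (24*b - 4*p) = 30*b - 3*p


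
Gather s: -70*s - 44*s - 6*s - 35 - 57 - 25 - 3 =-120*s - 120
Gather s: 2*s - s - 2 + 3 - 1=s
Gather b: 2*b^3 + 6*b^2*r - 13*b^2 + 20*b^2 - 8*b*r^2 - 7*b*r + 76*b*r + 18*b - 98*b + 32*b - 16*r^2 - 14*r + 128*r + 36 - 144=2*b^3 + b^2*(6*r + 7) + b*(-8*r^2 + 69*r - 48) - 16*r^2 + 114*r - 108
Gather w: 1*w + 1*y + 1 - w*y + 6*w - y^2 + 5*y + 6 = w*(7 - y) - y^2 + 6*y + 7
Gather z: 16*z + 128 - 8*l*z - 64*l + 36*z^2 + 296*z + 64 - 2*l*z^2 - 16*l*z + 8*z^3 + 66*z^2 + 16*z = -64*l + 8*z^3 + z^2*(102 - 2*l) + z*(328 - 24*l) + 192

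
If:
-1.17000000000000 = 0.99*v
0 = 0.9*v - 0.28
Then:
No Solution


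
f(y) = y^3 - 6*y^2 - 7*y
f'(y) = 3*y^2 - 12*y - 7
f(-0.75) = 1.45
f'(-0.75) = 3.69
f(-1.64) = -9.07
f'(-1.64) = 20.75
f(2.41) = -37.72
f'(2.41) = -18.50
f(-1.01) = -0.08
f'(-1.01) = 8.18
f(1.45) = -19.72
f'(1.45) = -18.09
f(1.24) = -16.00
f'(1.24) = -17.27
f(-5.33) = -284.56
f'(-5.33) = 142.19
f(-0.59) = 1.84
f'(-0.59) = 1.12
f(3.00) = -48.00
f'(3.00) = -16.00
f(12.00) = 780.00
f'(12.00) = 281.00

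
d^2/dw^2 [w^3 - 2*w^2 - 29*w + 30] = 6*w - 4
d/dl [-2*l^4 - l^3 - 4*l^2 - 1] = l*(-8*l^2 - 3*l - 8)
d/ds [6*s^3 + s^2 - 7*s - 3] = 18*s^2 + 2*s - 7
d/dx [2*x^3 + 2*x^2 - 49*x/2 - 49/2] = 6*x^2 + 4*x - 49/2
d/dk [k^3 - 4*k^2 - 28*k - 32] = 3*k^2 - 8*k - 28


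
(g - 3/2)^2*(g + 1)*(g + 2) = g^4 - 19*g^2/4 + 3*g/4 + 9/2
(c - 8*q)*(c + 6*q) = c^2 - 2*c*q - 48*q^2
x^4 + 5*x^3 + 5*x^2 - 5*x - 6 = (x - 1)*(x + 1)*(x + 2)*(x + 3)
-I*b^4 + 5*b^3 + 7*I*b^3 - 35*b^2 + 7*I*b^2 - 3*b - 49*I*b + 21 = (b - 7)*(b + I)*(b + 3*I)*(-I*b + 1)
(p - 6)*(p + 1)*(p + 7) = p^3 + 2*p^2 - 41*p - 42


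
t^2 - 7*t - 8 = (t - 8)*(t + 1)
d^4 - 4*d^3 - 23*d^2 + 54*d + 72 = (d - 6)*(d - 3)*(d + 1)*(d + 4)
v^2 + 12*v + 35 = (v + 5)*(v + 7)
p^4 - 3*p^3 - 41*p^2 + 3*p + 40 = (p - 8)*(p - 1)*(p + 1)*(p + 5)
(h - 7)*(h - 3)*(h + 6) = h^3 - 4*h^2 - 39*h + 126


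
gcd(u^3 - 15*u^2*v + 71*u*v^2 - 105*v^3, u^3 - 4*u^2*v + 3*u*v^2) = u - 3*v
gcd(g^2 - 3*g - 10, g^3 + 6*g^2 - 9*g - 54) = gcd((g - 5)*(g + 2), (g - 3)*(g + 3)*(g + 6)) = 1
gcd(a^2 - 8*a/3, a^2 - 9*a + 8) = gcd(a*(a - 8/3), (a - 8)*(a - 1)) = 1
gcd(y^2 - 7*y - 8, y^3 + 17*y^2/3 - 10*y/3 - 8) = y + 1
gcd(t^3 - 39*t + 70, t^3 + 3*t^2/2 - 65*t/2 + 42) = t + 7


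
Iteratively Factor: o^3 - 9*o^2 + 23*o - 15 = (o - 3)*(o^2 - 6*o + 5) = (o - 5)*(o - 3)*(o - 1)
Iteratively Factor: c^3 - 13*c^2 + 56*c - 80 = (c - 4)*(c^2 - 9*c + 20) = (c - 4)^2*(c - 5)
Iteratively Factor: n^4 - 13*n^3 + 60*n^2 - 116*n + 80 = (n - 5)*(n^3 - 8*n^2 + 20*n - 16) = (n - 5)*(n - 4)*(n^2 - 4*n + 4) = (n - 5)*(n - 4)*(n - 2)*(n - 2)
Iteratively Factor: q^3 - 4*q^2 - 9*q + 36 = (q - 4)*(q^2 - 9) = (q - 4)*(q - 3)*(q + 3)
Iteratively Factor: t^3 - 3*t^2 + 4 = (t - 2)*(t^2 - t - 2) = (t - 2)*(t + 1)*(t - 2)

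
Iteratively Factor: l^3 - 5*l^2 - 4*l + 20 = (l - 2)*(l^2 - 3*l - 10) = (l - 5)*(l - 2)*(l + 2)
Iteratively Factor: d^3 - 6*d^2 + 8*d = (d - 2)*(d^2 - 4*d) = d*(d - 2)*(d - 4)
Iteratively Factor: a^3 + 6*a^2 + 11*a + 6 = (a + 3)*(a^2 + 3*a + 2) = (a + 2)*(a + 3)*(a + 1)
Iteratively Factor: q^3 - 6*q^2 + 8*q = (q)*(q^2 - 6*q + 8) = q*(q - 4)*(q - 2)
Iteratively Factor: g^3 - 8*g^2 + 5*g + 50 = (g + 2)*(g^2 - 10*g + 25) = (g - 5)*(g + 2)*(g - 5)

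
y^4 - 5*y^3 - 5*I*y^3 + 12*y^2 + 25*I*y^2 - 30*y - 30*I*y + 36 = (y - 3)*(y - 2)*(y - 6*I)*(y + I)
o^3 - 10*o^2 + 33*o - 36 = (o - 4)*(o - 3)^2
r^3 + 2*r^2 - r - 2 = (r - 1)*(r + 1)*(r + 2)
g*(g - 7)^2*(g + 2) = g^4 - 12*g^3 + 21*g^2 + 98*g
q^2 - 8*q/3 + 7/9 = (q - 7/3)*(q - 1/3)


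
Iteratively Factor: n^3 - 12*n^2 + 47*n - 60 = (n - 4)*(n^2 - 8*n + 15) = (n - 5)*(n - 4)*(n - 3)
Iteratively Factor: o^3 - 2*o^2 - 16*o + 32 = (o - 4)*(o^2 + 2*o - 8) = (o - 4)*(o + 4)*(o - 2)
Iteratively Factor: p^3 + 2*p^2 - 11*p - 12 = (p + 4)*(p^2 - 2*p - 3) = (p + 1)*(p + 4)*(p - 3)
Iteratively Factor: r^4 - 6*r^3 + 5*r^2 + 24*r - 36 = (r + 2)*(r^3 - 8*r^2 + 21*r - 18) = (r - 3)*(r + 2)*(r^2 - 5*r + 6) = (r - 3)*(r - 2)*(r + 2)*(r - 3)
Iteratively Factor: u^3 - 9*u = (u)*(u^2 - 9) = u*(u + 3)*(u - 3)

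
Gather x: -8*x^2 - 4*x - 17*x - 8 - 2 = -8*x^2 - 21*x - 10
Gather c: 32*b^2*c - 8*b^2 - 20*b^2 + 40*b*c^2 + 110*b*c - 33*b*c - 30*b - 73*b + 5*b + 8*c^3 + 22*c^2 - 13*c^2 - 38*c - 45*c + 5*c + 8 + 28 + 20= -28*b^2 - 98*b + 8*c^3 + c^2*(40*b + 9) + c*(32*b^2 + 77*b - 78) + 56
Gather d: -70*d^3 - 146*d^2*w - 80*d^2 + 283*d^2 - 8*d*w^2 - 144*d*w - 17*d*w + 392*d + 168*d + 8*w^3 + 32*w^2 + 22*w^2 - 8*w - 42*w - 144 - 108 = -70*d^3 + d^2*(203 - 146*w) + d*(-8*w^2 - 161*w + 560) + 8*w^3 + 54*w^2 - 50*w - 252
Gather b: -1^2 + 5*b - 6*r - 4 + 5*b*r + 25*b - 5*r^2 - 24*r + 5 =b*(5*r + 30) - 5*r^2 - 30*r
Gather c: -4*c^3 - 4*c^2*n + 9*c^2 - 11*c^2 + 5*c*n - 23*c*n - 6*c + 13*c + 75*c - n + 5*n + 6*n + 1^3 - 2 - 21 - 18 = -4*c^3 + c^2*(-4*n - 2) + c*(82 - 18*n) + 10*n - 40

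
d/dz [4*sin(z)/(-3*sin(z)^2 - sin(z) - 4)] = 4*(3*sin(z)^2 - 4)*cos(z)/(3*sin(z)^2 + sin(z) + 4)^2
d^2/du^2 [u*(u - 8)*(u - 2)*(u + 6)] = 12*u^2 - 24*u - 88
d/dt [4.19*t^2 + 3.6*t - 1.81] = 8.38*t + 3.6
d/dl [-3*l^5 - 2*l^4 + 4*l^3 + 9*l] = -15*l^4 - 8*l^3 + 12*l^2 + 9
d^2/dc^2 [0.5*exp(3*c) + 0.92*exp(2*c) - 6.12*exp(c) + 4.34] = (4.5*exp(2*c) + 3.68*exp(c) - 6.12)*exp(c)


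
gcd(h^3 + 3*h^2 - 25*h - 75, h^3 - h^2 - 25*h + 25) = h^2 - 25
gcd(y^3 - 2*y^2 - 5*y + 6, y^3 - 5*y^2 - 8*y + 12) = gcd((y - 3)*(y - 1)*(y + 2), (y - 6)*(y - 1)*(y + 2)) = y^2 + y - 2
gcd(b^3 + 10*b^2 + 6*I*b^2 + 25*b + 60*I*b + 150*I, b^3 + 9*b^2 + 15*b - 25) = b^2 + 10*b + 25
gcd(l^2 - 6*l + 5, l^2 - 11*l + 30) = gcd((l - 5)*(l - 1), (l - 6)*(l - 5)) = l - 5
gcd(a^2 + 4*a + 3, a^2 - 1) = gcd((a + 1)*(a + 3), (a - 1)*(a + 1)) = a + 1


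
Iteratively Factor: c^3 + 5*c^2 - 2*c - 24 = (c + 3)*(c^2 + 2*c - 8) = (c + 3)*(c + 4)*(c - 2)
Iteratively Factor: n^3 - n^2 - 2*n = (n + 1)*(n^2 - 2*n) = n*(n + 1)*(n - 2)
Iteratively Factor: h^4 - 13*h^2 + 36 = (h + 3)*(h^3 - 3*h^2 - 4*h + 12) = (h + 2)*(h + 3)*(h^2 - 5*h + 6) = (h - 2)*(h + 2)*(h + 3)*(h - 3)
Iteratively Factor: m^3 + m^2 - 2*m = (m + 2)*(m^2 - m) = m*(m + 2)*(m - 1)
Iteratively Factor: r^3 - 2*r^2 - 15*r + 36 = (r - 3)*(r^2 + r - 12) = (r - 3)*(r + 4)*(r - 3)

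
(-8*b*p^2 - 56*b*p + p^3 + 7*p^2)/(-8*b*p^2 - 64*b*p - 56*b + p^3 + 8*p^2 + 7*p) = p/(p + 1)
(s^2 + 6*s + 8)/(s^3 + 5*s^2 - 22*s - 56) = (s + 4)/(s^2 + 3*s - 28)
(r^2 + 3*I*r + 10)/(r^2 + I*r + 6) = (r + 5*I)/(r + 3*I)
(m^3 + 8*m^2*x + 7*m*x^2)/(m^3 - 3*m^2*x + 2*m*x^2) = (m^2 + 8*m*x + 7*x^2)/(m^2 - 3*m*x + 2*x^2)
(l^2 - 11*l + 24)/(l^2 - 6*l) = (l^2 - 11*l + 24)/(l*(l - 6))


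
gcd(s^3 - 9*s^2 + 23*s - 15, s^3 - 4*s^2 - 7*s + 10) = s^2 - 6*s + 5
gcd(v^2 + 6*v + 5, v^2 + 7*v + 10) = v + 5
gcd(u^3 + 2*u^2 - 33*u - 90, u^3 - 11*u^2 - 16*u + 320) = u + 5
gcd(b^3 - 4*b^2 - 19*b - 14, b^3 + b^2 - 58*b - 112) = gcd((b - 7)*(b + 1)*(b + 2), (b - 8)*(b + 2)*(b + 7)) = b + 2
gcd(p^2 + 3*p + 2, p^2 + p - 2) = p + 2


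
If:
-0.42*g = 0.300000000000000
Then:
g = -0.71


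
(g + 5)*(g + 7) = g^2 + 12*g + 35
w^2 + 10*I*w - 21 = (w + 3*I)*(w + 7*I)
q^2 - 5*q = q*(q - 5)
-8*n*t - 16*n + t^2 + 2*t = (-8*n + t)*(t + 2)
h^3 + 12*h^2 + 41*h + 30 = (h + 1)*(h + 5)*(h + 6)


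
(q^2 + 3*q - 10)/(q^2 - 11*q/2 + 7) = 2*(q + 5)/(2*q - 7)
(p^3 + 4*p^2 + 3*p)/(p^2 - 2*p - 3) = p*(p + 3)/(p - 3)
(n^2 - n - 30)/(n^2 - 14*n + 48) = (n + 5)/(n - 8)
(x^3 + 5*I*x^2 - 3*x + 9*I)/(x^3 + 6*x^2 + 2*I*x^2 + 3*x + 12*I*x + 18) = (x + 3*I)/(x + 6)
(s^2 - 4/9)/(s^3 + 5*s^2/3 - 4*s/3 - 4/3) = (s - 2/3)/(s^2 + s - 2)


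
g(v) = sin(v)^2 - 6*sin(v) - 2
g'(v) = 2*sin(v)*cos(v) - 6*cos(v)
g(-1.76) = 4.86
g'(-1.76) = 1.50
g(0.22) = -3.26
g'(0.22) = -5.43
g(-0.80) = 2.82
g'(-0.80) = -5.18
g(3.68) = 1.34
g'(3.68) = 6.03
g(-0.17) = -0.96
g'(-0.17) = -6.25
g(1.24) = -6.78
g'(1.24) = -1.33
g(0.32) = -3.79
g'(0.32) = -5.10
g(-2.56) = 1.60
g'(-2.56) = 5.93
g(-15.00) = 2.32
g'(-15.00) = 5.55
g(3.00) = -2.83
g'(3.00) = 5.66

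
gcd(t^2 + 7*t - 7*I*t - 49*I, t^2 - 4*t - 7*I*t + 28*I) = t - 7*I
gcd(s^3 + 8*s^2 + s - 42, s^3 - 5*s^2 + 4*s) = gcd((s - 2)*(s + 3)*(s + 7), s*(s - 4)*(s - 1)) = 1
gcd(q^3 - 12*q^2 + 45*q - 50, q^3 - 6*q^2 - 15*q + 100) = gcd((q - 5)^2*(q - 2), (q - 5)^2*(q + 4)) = q^2 - 10*q + 25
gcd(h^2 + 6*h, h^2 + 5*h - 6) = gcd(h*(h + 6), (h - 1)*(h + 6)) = h + 6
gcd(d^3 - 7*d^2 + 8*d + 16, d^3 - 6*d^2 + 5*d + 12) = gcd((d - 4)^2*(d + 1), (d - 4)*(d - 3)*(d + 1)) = d^2 - 3*d - 4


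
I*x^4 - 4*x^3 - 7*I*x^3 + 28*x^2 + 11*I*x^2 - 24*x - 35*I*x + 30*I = (x - 6)*(x - I)*(x + 5*I)*(I*x - I)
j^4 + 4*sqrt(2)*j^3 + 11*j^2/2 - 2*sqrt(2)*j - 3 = (j - sqrt(2)/2)*(j + sqrt(2)/2)*(j + sqrt(2))*(j + 3*sqrt(2))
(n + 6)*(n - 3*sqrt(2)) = n^2 - 3*sqrt(2)*n + 6*n - 18*sqrt(2)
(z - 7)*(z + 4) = z^2 - 3*z - 28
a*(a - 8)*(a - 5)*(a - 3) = a^4 - 16*a^3 + 79*a^2 - 120*a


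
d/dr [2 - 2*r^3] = -6*r^2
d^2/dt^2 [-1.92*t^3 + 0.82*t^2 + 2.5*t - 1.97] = 1.64 - 11.52*t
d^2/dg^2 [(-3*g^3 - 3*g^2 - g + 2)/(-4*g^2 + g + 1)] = 2*(43*g^3 - 51*g^2 + 45*g - 8)/(64*g^6 - 48*g^5 - 36*g^4 + 23*g^3 + 9*g^2 - 3*g - 1)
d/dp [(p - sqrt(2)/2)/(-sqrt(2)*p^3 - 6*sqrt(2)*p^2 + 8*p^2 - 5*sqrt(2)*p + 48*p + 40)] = (-sqrt(2)*p^3 - 6*sqrt(2)*p^2 + 8*p^2 - 5*sqrt(2)*p + 48*p + (2*p - sqrt(2))*(3*sqrt(2)*p^2 - 16*p + 12*sqrt(2)*p - 48 + 5*sqrt(2))/2 + 40)/(sqrt(2)*p^3 - 8*p^2 + 6*sqrt(2)*p^2 - 48*p + 5*sqrt(2)*p - 40)^2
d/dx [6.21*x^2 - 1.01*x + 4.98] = 12.42*x - 1.01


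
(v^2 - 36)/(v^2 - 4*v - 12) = (v + 6)/(v + 2)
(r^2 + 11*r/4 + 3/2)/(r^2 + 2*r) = (r + 3/4)/r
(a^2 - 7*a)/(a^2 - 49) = a/(a + 7)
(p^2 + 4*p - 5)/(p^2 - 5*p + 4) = (p + 5)/(p - 4)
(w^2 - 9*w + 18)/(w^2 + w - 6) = (w^2 - 9*w + 18)/(w^2 + w - 6)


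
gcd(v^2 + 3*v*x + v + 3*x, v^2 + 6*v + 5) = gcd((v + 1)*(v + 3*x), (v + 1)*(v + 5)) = v + 1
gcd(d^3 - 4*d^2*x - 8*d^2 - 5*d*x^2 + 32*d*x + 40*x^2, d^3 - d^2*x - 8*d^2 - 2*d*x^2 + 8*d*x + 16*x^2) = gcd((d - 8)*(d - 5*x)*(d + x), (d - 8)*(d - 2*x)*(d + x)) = d^2 + d*x - 8*d - 8*x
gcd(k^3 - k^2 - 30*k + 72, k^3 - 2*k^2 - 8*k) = k - 4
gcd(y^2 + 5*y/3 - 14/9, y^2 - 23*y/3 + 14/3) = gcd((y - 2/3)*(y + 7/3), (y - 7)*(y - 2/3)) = y - 2/3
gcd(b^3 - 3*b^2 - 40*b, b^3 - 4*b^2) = b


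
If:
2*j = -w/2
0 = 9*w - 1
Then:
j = -1/36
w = 1/9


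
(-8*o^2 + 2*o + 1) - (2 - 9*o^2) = o^2 + 2*o - 1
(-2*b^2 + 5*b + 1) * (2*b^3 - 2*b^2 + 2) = -4*b^5 + 14*b^4 - 8*b^3 - 6*b^2 + 10*b + 2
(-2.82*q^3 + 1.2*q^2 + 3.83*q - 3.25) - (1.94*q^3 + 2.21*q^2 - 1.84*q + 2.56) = -4.76*q^3 - 1.01*q^2 + 5.67*q - 5.81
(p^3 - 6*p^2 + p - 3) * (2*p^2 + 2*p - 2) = 2*p^5 - 10*p^4 - 12*p^3 + 8*p^2 - 8*p + 6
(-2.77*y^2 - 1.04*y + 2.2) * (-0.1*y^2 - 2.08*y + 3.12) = 0.277*y^4 + 5.8656*y^3 - 6.6992*y^2 - 7.8208*y + 6.864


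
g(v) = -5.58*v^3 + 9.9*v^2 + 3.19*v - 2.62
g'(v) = -16.74*v^2 + 19.8*v + 3.19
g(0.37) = -0.37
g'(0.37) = 8.22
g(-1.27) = 20.73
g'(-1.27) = -48.96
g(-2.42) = 126.72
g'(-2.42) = -142.76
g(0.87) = 3.97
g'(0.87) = 7.75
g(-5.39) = 1141.58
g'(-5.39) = -589.86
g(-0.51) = -0.93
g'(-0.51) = -11.26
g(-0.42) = -1.80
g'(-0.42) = -8.08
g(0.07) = -2.35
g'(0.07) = 4.49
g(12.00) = -8180.98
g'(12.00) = -2169.77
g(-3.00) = 227.57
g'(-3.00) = -206.87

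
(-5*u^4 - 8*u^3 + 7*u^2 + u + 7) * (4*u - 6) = -20*u^5 - 2*u^4 + 76*u^3 - 38*u^2 + 22*u - 42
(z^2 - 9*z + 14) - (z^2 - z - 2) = 16 - 8*z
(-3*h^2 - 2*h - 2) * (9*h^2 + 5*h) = -27*h^4 - 33*h^3 - 28*h^2 - 10*h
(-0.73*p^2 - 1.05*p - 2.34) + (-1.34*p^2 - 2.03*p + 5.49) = -2.07*p^2 - 3.08*p + 3.15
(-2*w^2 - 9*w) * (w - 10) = -2*w^3 + 11*w^2 + 90*w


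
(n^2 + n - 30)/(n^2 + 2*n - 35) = (n + 6)/(n + 7)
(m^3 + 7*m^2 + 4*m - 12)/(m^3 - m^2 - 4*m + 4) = (m + 6)/(m - 2)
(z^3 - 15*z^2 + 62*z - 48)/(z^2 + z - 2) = (z^2 - 14*z + 48)/(z + 2)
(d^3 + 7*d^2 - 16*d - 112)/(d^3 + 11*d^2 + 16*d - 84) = (d^2 - 16)/(d^2 + 4*d - 12)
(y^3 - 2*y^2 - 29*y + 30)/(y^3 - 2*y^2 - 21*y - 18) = (y^2 + 4*y - 5)/(y^2 + 4*y + 3)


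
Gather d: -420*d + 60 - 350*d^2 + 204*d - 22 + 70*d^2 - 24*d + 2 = -280*d^2 - 240*d + 40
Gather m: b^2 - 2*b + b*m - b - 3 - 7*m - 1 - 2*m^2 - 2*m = b^2 - 3*b - 2*m^2 + m*(b - 9) - 4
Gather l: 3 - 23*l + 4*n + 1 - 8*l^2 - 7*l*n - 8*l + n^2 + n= -8*l^2 + l*(-7*n - 31) + n^2 + 5*n + 4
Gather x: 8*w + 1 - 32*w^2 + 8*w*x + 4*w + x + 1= -32*w^2 + 12*w + x*(8*w + 1) + 2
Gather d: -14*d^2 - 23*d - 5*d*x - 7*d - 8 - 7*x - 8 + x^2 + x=-14*d^2 + d*(-5*x - 30) + x^2 - 6*x - 16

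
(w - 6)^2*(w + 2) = w^3 - 10*w^2 + 12*w + 72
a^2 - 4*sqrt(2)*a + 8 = (a - 2*sqrt(2))^2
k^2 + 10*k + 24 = (k + 4)*(k + 6)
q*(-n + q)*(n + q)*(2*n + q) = -2*n^3*q - n^2*q^2 + 2*n*q^3 + q^4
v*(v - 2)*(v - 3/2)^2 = v^4 - 5*v^3 + 33*v^2/4 - 9*v/2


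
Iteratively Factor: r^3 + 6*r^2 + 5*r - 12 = (r + 3)*(r^2 + 3*r - 4) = (r - 1)*(r + 3)*(r + 4)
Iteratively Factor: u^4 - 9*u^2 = (u - 3)*(u^3 + 3*u^2) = u*(u - 3)*(u^2 + 3*u) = u^2*(u - 3)*(u + 3)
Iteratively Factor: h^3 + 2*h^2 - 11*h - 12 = (h + 1)*(h^2 + h - 12) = (h - 3)*(h + 1)*(h + 4)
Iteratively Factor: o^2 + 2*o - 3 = (o + 3)*(o - 1)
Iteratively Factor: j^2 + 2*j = (j)*(j + 2)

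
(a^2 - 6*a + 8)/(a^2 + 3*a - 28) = (a - 2)/(a + 7)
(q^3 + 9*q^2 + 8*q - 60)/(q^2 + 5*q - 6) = (q^2 + 3*q - 10)/(q - 1)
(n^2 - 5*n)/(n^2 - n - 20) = n/(n + 4)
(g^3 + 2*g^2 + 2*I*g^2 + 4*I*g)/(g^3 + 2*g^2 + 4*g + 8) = g/(g - 2*I)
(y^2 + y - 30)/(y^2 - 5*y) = (y + 6)/y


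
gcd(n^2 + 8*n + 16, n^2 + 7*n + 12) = n + 4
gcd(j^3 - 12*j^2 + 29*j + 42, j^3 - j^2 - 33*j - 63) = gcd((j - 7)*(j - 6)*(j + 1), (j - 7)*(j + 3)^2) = j - 7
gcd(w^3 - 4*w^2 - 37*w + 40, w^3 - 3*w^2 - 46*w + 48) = w^2 - 9*w + 8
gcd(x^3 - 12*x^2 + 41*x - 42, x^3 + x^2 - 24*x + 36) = x^2 - 5*x + 6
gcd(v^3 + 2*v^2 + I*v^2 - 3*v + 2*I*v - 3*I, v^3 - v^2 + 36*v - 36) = v - 1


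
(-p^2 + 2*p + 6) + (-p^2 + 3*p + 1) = -2*p^2 + 5*p + 7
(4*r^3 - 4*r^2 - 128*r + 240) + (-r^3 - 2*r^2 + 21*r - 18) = 3*r^3 - 6*r^2 - 107*r + 222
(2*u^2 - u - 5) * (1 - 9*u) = -18*u^3 + 11*u^2 + 44*u - 5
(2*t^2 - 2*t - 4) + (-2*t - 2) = 2*t^2 - 4*t - 6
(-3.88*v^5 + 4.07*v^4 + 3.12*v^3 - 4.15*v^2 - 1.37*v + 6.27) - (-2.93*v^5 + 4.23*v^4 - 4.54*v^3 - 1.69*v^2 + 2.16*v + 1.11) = -0.95*v^5 - 0.16*v^4 + 7.66*v^3 - 2.46*v^2 - 3.53*v + 5.16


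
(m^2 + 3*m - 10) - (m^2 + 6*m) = -3*m - 10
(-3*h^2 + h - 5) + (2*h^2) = -h^2 + h - 5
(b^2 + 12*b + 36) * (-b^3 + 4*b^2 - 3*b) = -b^5 - 8*b^4 + 9*b^3 + 108*b^2 - 108*b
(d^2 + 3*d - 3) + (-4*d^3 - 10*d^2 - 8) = -4*d^3 - 9*d^2 + 3*d - 11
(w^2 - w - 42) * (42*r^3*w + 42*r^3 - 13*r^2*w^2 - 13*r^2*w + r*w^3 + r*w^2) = 42*r^3*w^3 - 1806*r^3*w - 1764*r^3 - 13*r^2*w^4 + 559*r^2*w^2 + 546*r^2*w + r*w^5 - 43*r*w^3 - 42*r*w^2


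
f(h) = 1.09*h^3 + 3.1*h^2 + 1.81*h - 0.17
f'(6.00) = 156.73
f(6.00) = 357.73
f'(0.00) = 1.81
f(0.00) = -0.17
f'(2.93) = 48.05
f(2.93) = 59.16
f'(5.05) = 116.51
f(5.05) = 228.41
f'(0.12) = 2.60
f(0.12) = 0.09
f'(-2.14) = 3.52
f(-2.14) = -0.53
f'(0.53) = 6.01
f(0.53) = 1.82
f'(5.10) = 118.48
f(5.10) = 234.28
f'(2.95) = 48.56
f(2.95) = 60.13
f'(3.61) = 66.81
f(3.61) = 98.04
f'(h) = 3.27*h^2 + 6.2*h + 1.81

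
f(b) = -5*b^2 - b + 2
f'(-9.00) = 89.00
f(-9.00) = -394.00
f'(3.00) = -31.00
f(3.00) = -46.00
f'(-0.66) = 5.60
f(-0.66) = 0.48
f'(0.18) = -2.80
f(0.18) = 1.66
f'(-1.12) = 10.20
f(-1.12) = -3.15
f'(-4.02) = 39.20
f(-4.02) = -74.78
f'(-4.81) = 47.10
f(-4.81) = -108.87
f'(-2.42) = 23.20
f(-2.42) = -24.86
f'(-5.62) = 55.20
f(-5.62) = -150.30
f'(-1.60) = 15.00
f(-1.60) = -9.20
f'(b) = -10*b - 1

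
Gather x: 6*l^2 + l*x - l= 6*l^2 + l*x - l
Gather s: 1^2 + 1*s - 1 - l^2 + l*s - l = -l^2 - l + s*(l + 1)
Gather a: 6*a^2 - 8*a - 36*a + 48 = 6*a^2 - 44*a + 48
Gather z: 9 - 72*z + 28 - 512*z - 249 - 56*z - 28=-640*z - 240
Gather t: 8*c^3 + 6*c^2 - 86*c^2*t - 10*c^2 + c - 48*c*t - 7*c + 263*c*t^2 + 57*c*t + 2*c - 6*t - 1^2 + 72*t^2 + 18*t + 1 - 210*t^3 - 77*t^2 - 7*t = 8*c^3 - 4*c^2 - 4*c - 210*t^3 + t^2*(263*c - 5) + t*(-86*c^2 + 9*c + 5)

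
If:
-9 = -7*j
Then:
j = 9/7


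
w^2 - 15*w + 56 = (w - 8)*(w - 7)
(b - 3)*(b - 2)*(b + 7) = b^3 + 2*b^2 - 29*b + 42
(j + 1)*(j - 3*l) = j^2 - 3*j*l + j - 3*l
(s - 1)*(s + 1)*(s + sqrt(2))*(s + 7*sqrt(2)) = s^4 + 8*sqrt(2)*s^3 + 13*s^2 - 8*sqrt(2)*s - 14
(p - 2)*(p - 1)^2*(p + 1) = p^4 - 3*p^3 + p^2 + 3*p - 2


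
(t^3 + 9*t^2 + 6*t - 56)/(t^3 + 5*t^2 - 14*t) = (t + 4)/t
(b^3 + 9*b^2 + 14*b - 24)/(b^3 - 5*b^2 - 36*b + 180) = (b^2 + 3*b - 4)/(b^2 - 11*b + 30)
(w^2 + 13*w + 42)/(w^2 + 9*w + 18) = (w + 7)/(w + 3)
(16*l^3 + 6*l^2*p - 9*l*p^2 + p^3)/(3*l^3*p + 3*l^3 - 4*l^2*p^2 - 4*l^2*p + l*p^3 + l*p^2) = (16*l^3 + 6*l^2*p - 9*l*p^2 + p^3)/(l*(3*l^2*p + 3*l^2 - 4*l*p^2 - 4*l*p + p^3 + p^2))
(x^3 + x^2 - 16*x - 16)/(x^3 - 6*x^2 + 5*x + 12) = (x + 4)/(x - 3)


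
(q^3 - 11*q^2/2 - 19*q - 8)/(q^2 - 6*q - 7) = (-q^3 + 11*q^2/2 + 19*q + 8)/(-q^2 + 6*q + 7)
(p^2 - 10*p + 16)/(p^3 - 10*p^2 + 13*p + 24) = (p - 2)/(p^2 - 2*p - 3)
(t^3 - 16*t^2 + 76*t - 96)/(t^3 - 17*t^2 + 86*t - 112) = (t - 6)/(t - 7)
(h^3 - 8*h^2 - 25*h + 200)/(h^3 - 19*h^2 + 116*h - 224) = (h^2 - 25)/(h^2 - 11*h + 28)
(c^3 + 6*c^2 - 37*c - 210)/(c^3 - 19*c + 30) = (c^2 + c - 42)/(c^2 - 5*c + 6)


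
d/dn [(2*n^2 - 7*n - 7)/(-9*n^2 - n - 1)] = 65*n*(-n - 2)/(81*n^4 + 18*n^3 + 19*n^2 + 2*n + 1)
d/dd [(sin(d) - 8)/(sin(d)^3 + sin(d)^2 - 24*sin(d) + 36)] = (-2*sin(d)^3 + 23*sin(d)^2 + 16*sin(d) - 156)*cos(d)/(sin(d)^3 + sin(d)^2 - 24*sin(d) + 36)^2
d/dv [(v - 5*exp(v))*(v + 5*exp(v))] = 2*v - 50*exp(2*v)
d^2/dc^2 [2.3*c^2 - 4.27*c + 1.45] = 4.60000000000000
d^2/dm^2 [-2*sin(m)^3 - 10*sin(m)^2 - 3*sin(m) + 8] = 18*sin(m)^3 + 40*sin(m)^2 - 9*sin(m) - 20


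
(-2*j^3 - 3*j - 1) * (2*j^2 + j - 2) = -4*j^5 - 2*j^4 - 2*j^3 - 5*j^2 + 5*j + 2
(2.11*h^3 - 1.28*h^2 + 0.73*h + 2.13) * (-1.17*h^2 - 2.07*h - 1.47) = -2.4687*h^5 - 2.8701*h^4 - 1.3062*h^3 - 2.1216*h^2 - 5.4822*h - 3.1311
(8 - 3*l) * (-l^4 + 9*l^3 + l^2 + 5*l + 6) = 3*l^5 - 35*l^4 + 69*l^3 - 7*l^2 + 22*l + 48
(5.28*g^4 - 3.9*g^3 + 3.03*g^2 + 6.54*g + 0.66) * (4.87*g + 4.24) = 25.7136*g^5 + 3.3942*g^4 - 1.7799*g^3 + 44.697*g^2 + 30.9438*g + 2.7984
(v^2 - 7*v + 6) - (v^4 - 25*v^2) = -v^4 + 26*v^2 - 7*v + 6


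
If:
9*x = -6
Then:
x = -2/3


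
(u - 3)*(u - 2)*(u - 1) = u^3 - 6*u^2 + 11*u - 6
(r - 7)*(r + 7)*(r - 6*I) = r^3 - 6*I*r^2 - 49*r + 294*I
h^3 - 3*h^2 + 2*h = h*(h - 2)*(h - 1)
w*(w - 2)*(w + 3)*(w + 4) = w^4 + 5*w^3 - 2*w^2 - 24*w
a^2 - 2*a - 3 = (a - 3)*(a + 1)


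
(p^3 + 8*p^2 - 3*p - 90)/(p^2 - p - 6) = (p^2 + 11*p + 30)/(p + 2)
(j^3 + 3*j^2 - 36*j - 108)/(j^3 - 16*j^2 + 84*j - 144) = (j^2 + 9*j + 18)/(j^2 - 10*j + 24)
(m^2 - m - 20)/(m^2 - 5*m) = (m + 4)/m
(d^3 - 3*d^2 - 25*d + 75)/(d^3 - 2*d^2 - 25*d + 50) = (d - 3)/(d - 2)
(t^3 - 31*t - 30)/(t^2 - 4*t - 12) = (t^2 + 6*t + 5)/(t + 2)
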